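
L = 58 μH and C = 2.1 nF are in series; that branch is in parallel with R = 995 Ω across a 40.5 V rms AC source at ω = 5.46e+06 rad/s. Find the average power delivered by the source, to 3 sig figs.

1.65 W

X_L = ωL = 317 Ω
X_C = 1/(ωC) = 87.2 Ω
Branch 1: Z₁ = R = 995 Ω
Branch 2 (series LC): Z₂ = j(X_L − X_C) = j229 Ω
Parallel: Z = Z₁Z₂/(Z₁+Z₂), |Z| = 224 Ω, ∠Z = 77.0°
I = V/|Z| = 181 mA
P = VI cos φ = 40.5 × 0.181 × cos(77.0°) = 1.65 W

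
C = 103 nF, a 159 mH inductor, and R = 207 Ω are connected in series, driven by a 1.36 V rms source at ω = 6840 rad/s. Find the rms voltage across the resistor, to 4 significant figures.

0.7198 V

X_L = ωL = 1088 Ω
X_C = 1/(ωC) = 1419 Ω
Net reactance X = X_L − X_C = -331.8 Ω
Z = 207.0 − j331.8 Ω
|Z| = √(207.0² + 331.8²) = 391.1 Ω
I = V/|Z| = 3.477 mA
V_R = I·|Z_R| = 0.003477 × 207.0 = 0.7198 V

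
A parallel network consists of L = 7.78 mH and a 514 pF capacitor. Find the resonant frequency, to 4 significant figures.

79.59 kHz

ω₀ = 1/√(LC) = 1/√(0.00778 × 5.14e-10) = 500100 rad/s
f₀ = ω₀/(2π) = 79.59 kHz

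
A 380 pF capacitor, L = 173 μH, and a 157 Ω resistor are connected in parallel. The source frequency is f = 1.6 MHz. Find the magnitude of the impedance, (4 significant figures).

139.9 Ω

ω = 2πf = 1.005e+07 rad/s
X_L = ωL = 1739 Ω
X_C = 1/(ωC) = 261.8 Ω
Parallel: admittances add. Y = 1/R + 1/(jωL) + jωC
Y = (0.006369 + j0.003245) S
|Y| = 0.007148 S → |Z| = 1/|Y| = 139.9 Ω, ∠Z = −∠Y = -27.00°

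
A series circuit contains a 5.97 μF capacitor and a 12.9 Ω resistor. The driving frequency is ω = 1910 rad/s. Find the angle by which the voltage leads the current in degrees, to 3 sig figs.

-81.6°

X_C = 1/(ωC) = 87.7 Ω
Z = 12.9 − j87.7 Ω
|Z| = √(12.9² + 87.7²) = 88.6 Ω
∠Z = arctan(-87.7/12.9) = -81.6°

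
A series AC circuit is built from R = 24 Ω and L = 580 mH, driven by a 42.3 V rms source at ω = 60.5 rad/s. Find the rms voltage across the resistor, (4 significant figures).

X_L = ωL = 35.09 Ω
Z = 24.00 + j35.09 Ω
|Z| = √(24.00² + 35.09²) = 42.51 Ω
I = V/|Z| = 995.0 mA
V_R = I·|Z_R| = 0.9950 × 24.00 = 23.88 V

23.88 V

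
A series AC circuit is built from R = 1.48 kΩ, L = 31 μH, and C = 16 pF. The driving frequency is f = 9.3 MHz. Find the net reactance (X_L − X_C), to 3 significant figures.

ω = 2πf = 5.843e+07 rad/s
X_L = ωL = 1810 Ω
X_C = 1/(ωC) = 1070 Ω
X = 1810 − 1070 = 742 Ω

742 Ω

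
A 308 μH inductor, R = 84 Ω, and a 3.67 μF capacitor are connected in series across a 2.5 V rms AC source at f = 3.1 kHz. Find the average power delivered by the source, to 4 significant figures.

ω = 2πf = 19480 rad/s
X_L = ωL = 5.999 Ω
X_C = 1/(ωC) = 13.99 Ω
Net reactance X = X_L − X_C = -7.990 Ω
Z = 84.00 − j7.990 Ω
|Z| = √(84.00² + 7.990²) = 84.38 Ω
∠Z = arctan(-7.990/84.00) = -5.434°
I = V/|Z| = 29.63 mA
P = VI cos φ = 2.5 × 0.02963 × cos(-5.434°) = 73.74 mW

73.74 mW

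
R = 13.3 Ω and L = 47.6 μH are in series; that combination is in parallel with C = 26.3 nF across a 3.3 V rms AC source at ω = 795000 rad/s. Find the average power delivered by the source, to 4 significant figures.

90.02 mW

X_L = ωL = 37.84 Ω
X_C = 1/(ωC) = 47.83 Ω
Branch 1 (R+jX_L): Z₁ = 13.30 + j37.84 Ω, |Z₁| = 40.11 Ω
Branch 2 (−jX_C): Z₂ = −j47.83 Ω
Parallel: Z = Z₁Z₂/(Z₁+Z₂), |Z| = 115.3 Ω, ∠Z = 17.53°
I = V/|Z| = 28.61 mA
P = VI cos φ = 3.3 × 0.02861 × cos(17.53°) = 90.02 mW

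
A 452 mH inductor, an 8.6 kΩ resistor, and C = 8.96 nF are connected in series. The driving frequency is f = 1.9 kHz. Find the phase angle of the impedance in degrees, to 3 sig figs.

ω = 2πf = 11940 rad/s
X_L = ωL = 5400 Ω
X_C = 1/(ωC) = 9350 Ω
Net reactance X = X_L − X_C = -3950 Ω
Z = 8600 − j3950 Ω
|Z| = √(8600² + 3950²) = 9460 Ω
∠Z = arctan(-3950/8600) = -24.7°

-24.7°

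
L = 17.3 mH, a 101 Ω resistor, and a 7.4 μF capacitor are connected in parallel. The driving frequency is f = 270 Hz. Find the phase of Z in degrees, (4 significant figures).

ω = 2πf = 1696 rad/s
X_L = ωL = 29.35 Ω
X_C = 1/(ωC) = 79.66 Ω
Parallel: admittances add. Y = 1/R + 1/(jωL) + jωC
Y = (0.009901 − j0.02152) S
|Y| = 0.02369 S → |Z| = 1/|Y| = 42.22 Ω, ∠Z = −∠Y = 65.29°

65.29°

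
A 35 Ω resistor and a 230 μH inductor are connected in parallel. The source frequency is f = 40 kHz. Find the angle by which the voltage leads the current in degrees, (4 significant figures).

31.19°

ω = 2πf = 251300 rad/s
X_L = ωL = 57.81 Ω
Parallel: admittances add. Y = 1/R + 1/(jωL)
Y = (0.02857 − j0.01730) S
|Y| = 0.03340 S → |Z| = 1/|Y| = 29.94 Ω, ∠Z = −∠Y = 31.19°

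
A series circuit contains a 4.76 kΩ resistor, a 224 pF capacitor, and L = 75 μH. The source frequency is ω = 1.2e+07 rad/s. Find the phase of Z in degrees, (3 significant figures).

6.33°

X_L = ωL = 900 Ω
X_C = 1/(ωC) = 372 Ω
Net reactance X = X_L − X_C = 528 Ω
Z = 4760 + j528 Ω
|Z| = √(4760² + 528²) = 4790 Ω
∠Z = arctan(528/4760) = 6.33°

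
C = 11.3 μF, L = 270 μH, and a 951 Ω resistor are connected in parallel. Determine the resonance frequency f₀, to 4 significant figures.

ω₀ = 1/√(LC) = 1/√(0.00027 × 1.13e-05) = 18100 rad/s
f₀ = ω₀/(2π) = 2.881 kHz

2.881 kHz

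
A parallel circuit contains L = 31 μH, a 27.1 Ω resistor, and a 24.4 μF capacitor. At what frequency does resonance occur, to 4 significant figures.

ω₀ = 1/√(LC) = 1/√(3.1e-05 × 2.44e-05) = 36360 rad/s
f₀ = ω₀/(2π) = 5.787 kHz

5.787 kHz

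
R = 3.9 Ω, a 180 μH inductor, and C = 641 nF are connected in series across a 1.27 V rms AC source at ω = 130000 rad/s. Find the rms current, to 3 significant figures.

105 mA

X_L = ωL = 23.4 Ω
X_C = 1/(ωC) = 12.0 Ω
Net reactance X = X_L − X_C = 11.4 Ω
Z = 3.90 + j11.4 Ω
|Z| = √(3.90² + 11.4²) = 12.0 Ω
I = V/|Z| = 1.27/12.0 = 105 mA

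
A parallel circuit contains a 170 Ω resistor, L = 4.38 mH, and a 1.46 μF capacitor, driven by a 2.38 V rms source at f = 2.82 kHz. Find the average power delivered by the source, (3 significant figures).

33.3 mW

ω = 2πf = 17720 rad/s
X_L = ωL = 77.6 Ω
X_C = 1/(ωC) = 38.7 Ω
Parallel: admittances add. Y = 1/R + 1/(jωL) + jωC
Y = (0.00588 + j0.0130) S
|Y| = 0.0143 S → |Z| = 1/|Y| = 70.2 Ω, ∠Z = −∠Y = -65.6°
I = V/|Z| = 33.9 mA
P = VI cos φ = 2.38 × 0.0339 × cos(-65.6°) = 33.3 mW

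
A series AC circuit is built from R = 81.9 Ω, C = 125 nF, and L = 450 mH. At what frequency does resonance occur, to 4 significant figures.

671.1 Hz

ω₀ = 1/√(LC) = 1/√(0.45 × 1.25e-07) = 4216 rad/s
f₀ = ω₀/(2π) = 671.1 Hz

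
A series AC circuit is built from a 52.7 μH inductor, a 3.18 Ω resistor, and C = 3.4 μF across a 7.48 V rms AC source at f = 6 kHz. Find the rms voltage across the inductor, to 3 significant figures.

2.24 V

ω = 2πf = 37700 rad/s
X_L = ωL = 1.99 Ω
X_C = 1/(ωC) = 7.80 Ω
Net reactance X = X_L − X_C = -5.81 Ω
Z = 3.18 − j5.81 Ω
|Z| = √(3.18² + 5.81²) = 6.63 Ω
I = V/|Z| = 1.13 A
V_L = I·|Z_L| = 1.13 × 1.99 = 2.24 V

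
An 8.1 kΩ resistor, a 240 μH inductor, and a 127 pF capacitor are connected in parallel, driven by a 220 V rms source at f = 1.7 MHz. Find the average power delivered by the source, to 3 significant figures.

5.98 W

ω = 2πf = 1.068e+07 rad/s
X_L = ωL = 2560 Ω
X_C = 1/(ωC) = 737 Ω
Parallel: admittances add. Y = 1/R + 1/(jωL) + jωC
Y = (0.000123 + j0.000966) S
|Y| = 0.000974 S → |Z| = 1/|Y| = 1030 Ω, ∠Z = −∠Y = -82.7°
I = V/|Z| = 214 mA
P = VI cos φ = 220 × 0.214 × cos(-82.7°) = 5.98 W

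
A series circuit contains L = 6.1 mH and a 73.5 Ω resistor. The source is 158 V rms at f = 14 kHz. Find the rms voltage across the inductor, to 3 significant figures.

ω = 2πf = 87960 rad/s
X_L = ωL = 537 Ω
Z = 73.5 + j537 Ω
|Z| = √(73.5² + 537²) = 542 Ω
I = V/|Z| = 292 mA
V_L = I·|Z_L| = 0.292 × 537 = 157 V

157 V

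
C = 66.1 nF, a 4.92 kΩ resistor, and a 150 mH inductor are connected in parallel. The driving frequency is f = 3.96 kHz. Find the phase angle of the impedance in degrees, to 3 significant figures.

-81.6°

ω = 2πf = 24880 rad/s
X_L = ωL = 3730 Ω
X_C = 1/(ωC) = 608 Ω
Parallel: admittances add. Y = 1/R + 1/(jωL) + jωC
Y = (0.000203 + j0.00138) S
|Y| = 0.00139 S → |Z| = 1/|Y| = 719 Ω, ∠Z = −∠Y = -81.6°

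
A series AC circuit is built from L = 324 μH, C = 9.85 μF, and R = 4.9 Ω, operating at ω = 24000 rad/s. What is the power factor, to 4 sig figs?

0.8101

X_L = ωL = 7.776 Ω
X_C = 1/(ωC) = 4.230 Ω
Net reactance X = X_L − X_C = 3.546 Ω
Z = 4.900 + j3.546 Ω
|Z| = √(4.900² + 3.546²) = 6.048 Ω
∠Z = arctan(3.546/4.900) = 35.89°
cos φ = cos(35.89°) = 0.8101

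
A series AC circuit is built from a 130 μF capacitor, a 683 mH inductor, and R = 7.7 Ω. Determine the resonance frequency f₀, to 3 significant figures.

ω₀ = 1/√(LC) = 1/√(0.683 × 0.00013) = 106.1 rad/s
f₀ = ω₀/(2π) = 16.9 Hz

16.9 Hz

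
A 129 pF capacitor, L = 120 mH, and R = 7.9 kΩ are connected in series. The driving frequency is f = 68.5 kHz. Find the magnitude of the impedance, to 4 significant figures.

34550 Ω

ω = 2πf = 430400 rad/s
X_L = ωL = 51650 Ω
X_C = 1/(ωC) = 18010 Ω
Net reactance X = X_L − X_C = 33640 Ω
Z = 7900 + j33640 Ω
|Z| = √(7900² + 33640²) = 34550 Ω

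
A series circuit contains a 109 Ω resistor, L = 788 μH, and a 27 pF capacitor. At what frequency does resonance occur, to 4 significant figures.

ω₀ = 1/√(LC) = 1/√(0.000788 × 2.7e-11) = 6.856e+06 rad/s
f₀ = ω₀/(2π) = 1.091 MHz

1.091 MHz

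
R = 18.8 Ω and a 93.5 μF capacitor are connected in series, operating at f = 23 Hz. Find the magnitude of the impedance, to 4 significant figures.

76.36 Ω

ω = 2πf = 144.5 rad/s
X_C = 1/(ωC) = 74.01 Ω
Z = 18.80 − j74.01 Ω
|Z| = √(18.80² + 74.01²) = 76.36 Ω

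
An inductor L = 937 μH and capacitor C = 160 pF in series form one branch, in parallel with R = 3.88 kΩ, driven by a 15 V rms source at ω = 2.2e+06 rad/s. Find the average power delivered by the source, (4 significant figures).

X_L = ωL = 2061 Ω
X_C = 1/(ωC) = 2841 Ω
Branch 1: Z₁ = R = 3880 Ω
Branch 2 (series LC): Z₂ = j(X_L − X_C) = −j779.5 Ω
Parallel: Z = Z₁Z₂/(Z₁+Z₂), |Z| = 764.2 Ω, ∠Z = -78.64°
I = V/|Z| = 19.63 mA
P = VI cos φ = 15 × 0.01963 × cos(-78.64°) = 57.99 mW

57.99 mW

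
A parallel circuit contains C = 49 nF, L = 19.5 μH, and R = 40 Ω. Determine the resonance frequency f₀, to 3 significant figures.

ω₀ = 1/√(LC) = 1/√(1.95e-05 × 4.9e-08) = 1.023e+06 rad/s
f₀ = ω₀/(2π) = 163 kHz

163 kHz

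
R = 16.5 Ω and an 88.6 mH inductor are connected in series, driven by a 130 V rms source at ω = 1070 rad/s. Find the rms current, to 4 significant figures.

1.351 A

X_L = ωL = 94.80 Ω
Z = 16.50 + j94.80 Ω
|Z| = √(16.50² + 94.80²) = 96.23 Ω
I = V/|Z| = 130/96.23 = 1.351 A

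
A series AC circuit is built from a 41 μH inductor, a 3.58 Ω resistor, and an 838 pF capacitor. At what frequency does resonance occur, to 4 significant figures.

858.6 kHz

ω₀ = 1/√(LC) = 1/√(4.1e-05 × 8.38e-10) = 5.395e+06 rad/s
f₀ = ω₀/(2π) = 858.6 kHz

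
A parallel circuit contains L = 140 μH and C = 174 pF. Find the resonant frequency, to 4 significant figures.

ω₀ = 1/√(LC) = 1/√(0.00014 × 1.74e-10) = 6.407e+06 rad/s
f₀ = ω₀/(2π) = 1.020 MHz

1.020 MHz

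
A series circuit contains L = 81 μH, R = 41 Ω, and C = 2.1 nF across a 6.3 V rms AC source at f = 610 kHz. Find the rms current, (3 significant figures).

ω = 2πf = 3.833e+06 rad/s
X_L = ωL = 310 Ω
X_C = 1/(ωC) = 124 Ω
Net reactance X = X_L − X_C = 186 Ω
Z = 41.0 + j186 Ω
|Z| = √(41.0² + 186²) = 191 Ω
I = V/|Z| = 6.3/191 = 33.0 mA

33.0 mA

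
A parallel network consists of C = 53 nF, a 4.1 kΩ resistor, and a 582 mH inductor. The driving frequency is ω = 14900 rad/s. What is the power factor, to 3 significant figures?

0.340

X_L = ωL = 8670 Ω
X_C = 1/(ωC) = 1270 Ω
Parallel: admittances add. Y = 1/R + 1/(jωL) + jωC
Y = (0.000244 + j0.000674) S
|Y| = 0.000717 S → |Z| = 1/|Y| = 1390 Ω, ∠Z = −∠Y = -70.1°
cos φ = cos(-70.1°) = 0.340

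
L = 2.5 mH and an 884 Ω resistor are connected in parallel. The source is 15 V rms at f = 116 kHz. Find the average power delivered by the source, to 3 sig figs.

255 mW

ω = 2πf = 728800 rad/s
X_L = ωL = 1820 Ω
Parallel: admittances add. Y = 1/R + 1/(jωL)
Y = (0.00113 − j0.000549) S
|Y| = 0.00126 S → |Z| = 1/|Y| = 795 Ω, ∠Z = −∠Y = 25.9°
I = V/|Z| = 18.9 mA
P = VI cos φ = 15 × 0.0189 × cos(25.9°) = 255 mW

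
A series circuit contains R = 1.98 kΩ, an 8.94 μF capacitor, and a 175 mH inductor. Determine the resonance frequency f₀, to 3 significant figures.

ω₀ = 1/√(LC) = 1/√(0.175 × 8.94e-06) = 799.5 rad/s
f₀ = ω₀/(2π) = 127 Hz

127 Hz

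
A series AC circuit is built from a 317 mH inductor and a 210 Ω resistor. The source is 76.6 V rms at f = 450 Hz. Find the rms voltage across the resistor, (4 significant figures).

ω = 2πf = 2827 rad/s
X_L = ωL = 896.3 Ω
Z = 210.0 + j896.3 Ω
|Z| = √(210.0² + 896.3²) = 920.6 Ω
I = V/|Z| = 83.21 mA
V_R = I·|Z_R| = 0.08321 × 210.0 = 17.47 V

17.47 V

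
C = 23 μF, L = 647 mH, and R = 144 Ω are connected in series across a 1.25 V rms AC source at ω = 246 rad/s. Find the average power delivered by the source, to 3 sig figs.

X_L = ωL = 159 Ω
X_C = 1/(ωC) = 177 Ω
Net reactance X = X_L − X_C = -17.6 Ω
Z = 144 − j17.6 Ω
|Z| = √(144² + 17.6²) = 145 Ω
∠Z = arctan(-17.6/144) = -6.96°
I = V/|Z| = 8.62 mA
P = VI cos φ = 1.25 × 0.00862 × cos(-6.96°) = 10.7 mW

10.7 mW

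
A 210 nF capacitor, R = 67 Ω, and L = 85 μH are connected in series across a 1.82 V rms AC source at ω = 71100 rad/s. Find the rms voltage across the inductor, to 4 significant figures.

X_L = ωL = 6.044 Ω
X_C = 1/(ωC) = 66.97 Ω
Net reactance X = X_L − X_C = -60.93 Ω
Z = 67.00 − j60.93 Ω
|Z| = √(67.00² + 60.93²) = 90.56 Ω
I = V/|Z| = 20.10 mA
V_L = I·|Z_L| = 0.02010 × 6.044 = 0.1215 V

0.1215 V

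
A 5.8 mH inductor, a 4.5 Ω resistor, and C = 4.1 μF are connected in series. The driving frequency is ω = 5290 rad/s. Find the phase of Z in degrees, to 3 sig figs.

X_L = ωL = 30.7 Ω
X_C = 1/(ωC) = 46.1 Ω
Net reactance X = X_L − X_C = -15.4 Ω
Z = 4.50 − j15.4 Ω
|Z| = √(4.50² + 15.4²) = 16.1 Ω
∠Z = arctan(-15.4/4.50) = -73.7°

-73.7°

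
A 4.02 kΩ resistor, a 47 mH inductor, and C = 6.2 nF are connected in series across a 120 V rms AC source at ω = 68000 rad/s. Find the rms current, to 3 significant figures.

29.2 mA

X_L = ωL = 3200 Ω
X_C = 1/(ωC) = 2370 Ω
Net reactance X = X_L − X_C = 824 Ω
Z = 4020 + j824 Ω
|Z| = √(4020² + 824²) = 4100 Ω
I = V/|Z| = 120/4100 = 29.2 mA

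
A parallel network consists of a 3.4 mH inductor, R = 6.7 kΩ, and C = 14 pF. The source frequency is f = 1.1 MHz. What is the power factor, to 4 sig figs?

ω = 2πf = 6.912e+06 rad/s
X_L = ωL = 23500 Ω
X_C = 1/(ωC) = 10330 Ω
Parallel: admittances add. Y = 1/R + 1/(jωL) + jωC
Y = (0.0001493 + j5.421e-05) S
|Y| = 0.0001588 S → |Z| = 1/|Y| = 6298 Ω, ∠Z = −∠Y = -19.96°
cos φ = cos(-19.96°) = 0.9399

0.9399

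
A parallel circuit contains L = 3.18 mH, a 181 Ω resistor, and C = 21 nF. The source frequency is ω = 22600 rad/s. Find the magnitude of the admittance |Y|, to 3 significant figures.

X_L = ωL = 71.9 Ω
X_C = 1/(ωC) = 2110 Ω
Parallel: admittances add. Y = 1/R + 1/(jωL) + jωC
Y = (0.00552 − j0.0134) S
|Y| = 0.0145 S → |Z| = 1/|Y| = 68.8 Ω, ∠Z = −∠Y = 67.7°

14.5 mS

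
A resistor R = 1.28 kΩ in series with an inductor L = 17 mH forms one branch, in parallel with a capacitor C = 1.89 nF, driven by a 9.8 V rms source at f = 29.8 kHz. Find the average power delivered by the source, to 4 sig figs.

ω = 2πf = 187200 rad/s
X_L = ωL = 3183 Ω
X_C = 1/(ωC) = 2826 Ω
Branch 1 (R+jX_L): Z₁ = 1280 + j3183 Ω, |Z₁| = 3431 Ω
Branch 2 (−jX_C): Z₂ = −j2826 Ω
Parallel: Z = Z₁Z₂/(Z₁+Z₂), |Z| = 7295 Ω, ∠Z = -37.50°
I = V/|Z| = 1.343 mA
P = VI cos φ = 9.8 × 0.001343 × cos(-37.50°) = 10.44 mW

10.44 mW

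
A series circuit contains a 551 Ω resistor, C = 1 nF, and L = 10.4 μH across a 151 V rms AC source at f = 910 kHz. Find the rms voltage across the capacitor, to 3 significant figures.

ω = 2πf = 5.718e+06 rad/s
X_L = ωL = 59.5 Ω
X_C = 1/(ωC) = 175 Ω
Net reactance X = X_L − X_C = -115 Ω
Z = 551 − j115 Ω
|Z| = √(551² + 115²) = 563 Ω
I = V/|Z| = 268 mA
V_C = I·|Z_C| = 0.268 × 175 = 46.9 V

46.9 V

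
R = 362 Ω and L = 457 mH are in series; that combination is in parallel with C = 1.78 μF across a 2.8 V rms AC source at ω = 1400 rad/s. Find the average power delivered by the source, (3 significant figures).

X_L = ωL = 640 Ω
X_C = 1/(ωC) = 401 Ω
Branch 1 (R+jX_L): Z₁ = 362 + j640 Ω, |Z₁| = 735 Ω
Branch 2 (−jX_C): Z₂ = −j401 Ω
Parallel: Z = Z₁Z₂/(Z₁+Z₂), |Z| = 680 Ω, ∠Z = -62.9°
I = V/|Z| = 4.11 mA
P = VI cos φ = 2.8 × 0.00411 × cos(-62.9°) = 5.25 mW

5.25 mW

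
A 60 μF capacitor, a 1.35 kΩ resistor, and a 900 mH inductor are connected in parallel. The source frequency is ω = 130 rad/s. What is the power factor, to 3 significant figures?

0.704

X_L = ωL = 117 Ω
X_C = 1/(ωC) = 128 Ω
Parallel: admittances add. Y = 1/R + 1/(jωL) + jωC
Y = (0.000741 − j0.000747) S
|Y| = 0.00105 S → |Z| = 1/|Y| = 951 Ω, ∠Z = −∠Y = 45.2°
cos φ = cos(45.2°) = 0.704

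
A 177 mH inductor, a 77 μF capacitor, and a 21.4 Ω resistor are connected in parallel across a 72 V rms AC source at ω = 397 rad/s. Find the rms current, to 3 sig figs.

3.56 A

X_L = ωL = 70.3 Ω
X_C = 1/(ωC) = 32.7 Ω
Parallel: admittances add. Y = 1/R + 1/(jωL) + jωC
Y = (0.0467 + j0.0163) S
|Y| = 0.0495 S → |Z| = 1/|Y| = 20.2 Ω, ∠Z = −∠Y = -19.3°
I = V/|Z| = 72/20.2 = 3.56 A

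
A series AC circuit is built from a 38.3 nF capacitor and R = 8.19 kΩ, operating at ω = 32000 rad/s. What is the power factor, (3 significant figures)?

X_C = 1/(ωC) = 816 Ω
Z = 8190 − j816 Ω
|Z| = √(8190² + 816²) = 8230 Ω
∠Z = arctan(-816/8190) = -5.69°
cos φ = cos(-5.69°) = 0.995

0.995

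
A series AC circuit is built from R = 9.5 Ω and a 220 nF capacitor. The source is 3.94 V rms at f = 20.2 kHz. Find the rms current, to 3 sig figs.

ω = 2πf = 126900 rad/s
X_C = 1/(ωC) = 35.8 Ω
Z = 9.50 − j35.8 Ω
|Z| = √(9.50² + 35.8²) = 37.1 Ω
I = V/|Z| = 3.94/37.1 = 106 mA

106 mA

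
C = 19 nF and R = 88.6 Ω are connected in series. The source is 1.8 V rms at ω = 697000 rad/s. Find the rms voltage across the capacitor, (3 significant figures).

X_C = 1/(ωC) = 75.5 Ω
Z = 88.6 − j75.5 Ω
|Z| = √(88.6² + 75.5²) = 116 Ω
I = V/|Z| = 15.5 mA
V_C = I·|Z_C| = 0.0155 × 75.5 = 1.17 V

1.17 V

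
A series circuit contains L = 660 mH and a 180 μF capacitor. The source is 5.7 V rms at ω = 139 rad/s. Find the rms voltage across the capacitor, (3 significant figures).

4.40 V

X_L = ωL = 91.7 Ω
X_C = 1/(ωC) = 40.0 Ω
Net reactance X = X_L − X_C = 51.8 Ω
Z = j51.8 Ω
|Z| = √(0² + 51.8²) = 51.8 Ω
I = V/|Z| = 110 mA
V_C = I·|Z_C| = 0.110 × 40.0 = 4.40 V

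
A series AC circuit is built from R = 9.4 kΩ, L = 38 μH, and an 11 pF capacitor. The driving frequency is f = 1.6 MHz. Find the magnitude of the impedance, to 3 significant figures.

ω = 2πf = 1.005e+07 rad/s
X_L = ωL = 382 Ω
X_C = 1/(ωC) = 9040 Ω
Net reactance X = X_L − X_C = -8660 Ω
Z = 9400 − j8660 Ω
|Z| = √(9400² + 8660²) = 12800 Ω

12800 Ω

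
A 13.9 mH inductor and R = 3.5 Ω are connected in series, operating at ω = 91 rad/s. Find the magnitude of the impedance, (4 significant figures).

X_L = ωL = 1.265 Ω
Z = 3.500 + j1.265 Ω
|Z| = √(3.500² + 1.265²) = 3.722 Ω

3.722 Ω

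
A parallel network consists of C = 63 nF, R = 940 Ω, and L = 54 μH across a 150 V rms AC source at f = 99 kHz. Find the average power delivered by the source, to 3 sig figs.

23.9 W

ω = 2πf = 622000 rad/s
X_L = ωL = 33.6 Ω
X_C = 1/(ωC) = 25.5 Ω
Parallel: admittances add. Y = 1/R + 1/(jωL) + jωC
Y = (0.00106 + j0.00942) S
|Y| = 0.00948 S → |Z| = 1/|Y| = 106 Ω, ∠Z = −∠Y = -83.6°
I = V/|Z| = 1.42 A
P = VI cos φ = 150 × 1.42 × cos(-83.6°) = 23.9 W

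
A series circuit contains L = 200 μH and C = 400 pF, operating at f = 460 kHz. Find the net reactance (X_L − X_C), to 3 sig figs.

-287 Ω

ω = 2πf = 2.89e+06 rad/s
X_L = ωL = 578 Ω
X_C = 1/(ωC) = 865 Ω
X = 578 − 865 = -287 Ω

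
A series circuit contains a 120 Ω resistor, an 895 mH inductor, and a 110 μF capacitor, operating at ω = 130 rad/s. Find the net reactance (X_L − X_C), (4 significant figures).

46.42 Ω

X_L = ωL = 116.4 Ω
X_C = 1/(ωC) = 69.93 Ω
X = 116.4 − 69.93 = 46.42 Ω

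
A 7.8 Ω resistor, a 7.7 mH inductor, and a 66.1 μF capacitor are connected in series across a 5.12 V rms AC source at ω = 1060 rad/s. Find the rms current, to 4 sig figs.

516.7 mA

X_L = ωL = 8.162 Ω
X_C = 1/(ωC) = 14.27 Ω
Net reactance X = X_L − X_C = -6.110 Ω
Z = 7.800 − j6.110 Ω
|Z| = √(7.800² + 6.110²) = 9.908 Ω
I = V/|Z| = 5.12/9.908 = 516.7 mA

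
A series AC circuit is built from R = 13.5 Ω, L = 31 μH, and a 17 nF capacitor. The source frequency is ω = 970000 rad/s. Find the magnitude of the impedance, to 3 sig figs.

33.4 Ω

X_L = ωL = 30.1 Ω
X_C = 1/(ωC) = 60.6 Ω
Net reactance X = X_L − X_C = -30.6 Ω
Z = 13.5 − j30.6 Ω
|Z| = √(13.5² + 30.6²) = 33.4 Ω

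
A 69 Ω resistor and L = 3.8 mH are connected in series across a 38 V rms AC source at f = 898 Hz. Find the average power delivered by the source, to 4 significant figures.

19.08 W

ω = 2πf = 5642 rad/s
X_L = ωL = 21.44 Ω
Z = 69.00 + j21.44 Ω
|Z| = √(69.00² + 21.44²) = 72.25 Ω
∠Z = arctan(21.44/69.00) = 17.26°
I = V/|Z| = 525.9 mA
P = VI cos φ = 38 × 0.5259 × cos(17.26°) = 19.08 W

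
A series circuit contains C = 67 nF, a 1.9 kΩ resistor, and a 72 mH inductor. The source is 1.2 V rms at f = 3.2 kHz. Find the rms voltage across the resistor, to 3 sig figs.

1.12 V

ω = 2πf = 20110 rad/s
X_L = ωL = 1450 Ω
X_C = 1/(ωC) = 742 Ω
Net reactance X = X_L − X_C = 705 Ω
Z = 1900 + j705 Ω
|Z| = √(1900² + 705²) = 2030 Ω
I = V/|Z| = 592 μA
V_R = I·|Z_R| = 0.000592 × 1900 = 1.12 V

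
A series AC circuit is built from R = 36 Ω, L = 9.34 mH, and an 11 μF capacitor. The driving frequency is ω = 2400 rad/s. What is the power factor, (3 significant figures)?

0.919

X_L = ωL = 22.4 Ω
X_C = 1/(ωC) = 37.9 Ω
Net reactance X = X_L − X_C = -15.5 Ω
Z = 36.0 − j15.5 Ω
|Z| = √(36.0² + 15.5²) = 39.2 Ω
∠Z = arctan(-15.5/36.0) = -23.2°
cos φ = cos(-23.2°) = 0.919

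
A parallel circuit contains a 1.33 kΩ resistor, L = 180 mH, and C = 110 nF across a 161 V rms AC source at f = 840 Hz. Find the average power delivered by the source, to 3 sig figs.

19.5 W

ω = 2πf = 5278 rad/s
X_L = ωL = 950 Ω
X_C = 1/(ωC) = 1720 Ω
Parallel: admittances add. Y = 1/R + 1/(jωL) + jωC
Y = (0.000752 − j0.000472) S
|Y| = 0.000888 S → |Z| = 1/|Y| = 1130 Ω, ∠Z = −∠Y = 32.1°
I = V/|Z| = 143 mA
P = VI cos φ = 161 × 0.143 × cos(32.1°) = 19.5 W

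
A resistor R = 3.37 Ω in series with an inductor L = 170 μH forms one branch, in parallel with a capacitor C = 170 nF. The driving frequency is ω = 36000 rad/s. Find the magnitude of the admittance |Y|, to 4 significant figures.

137.8 mS

X_L = ωL = 6.120 Ω
X_C = 1/(ωC) = 163.4 Ω
Branch 1 (R+jX_L): Z₁ = 3.370 + j6.120 Ω, |Z₁| = 6.987 Ω
Branch 2 (−jX_C): Z₂ = −j163.4 Ω
Parallel: Z = Z₁Z₂/(Z₁+Z₂), |Z| = 7.257 Ω, ∠Z = 59.93°
|Y| = 1/|Z| = 137.8 mS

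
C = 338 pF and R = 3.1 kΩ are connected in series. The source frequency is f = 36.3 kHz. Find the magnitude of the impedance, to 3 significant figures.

13300 Ω

ω = 2πf = 228100 rad/s
X_C = 1/(ωC) = 13000 Ω
Z = 3100 − j13000 Ω
|Z| = √(3100² + 13000²) = 13300 Ω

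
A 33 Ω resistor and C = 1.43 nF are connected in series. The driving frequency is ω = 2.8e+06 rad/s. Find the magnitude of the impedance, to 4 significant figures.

251.9 Ω

X_C = 1/(ωC) = 249.8 Ω
Z = 33.00 − j249.8 Ω
|Z| = √(33.00² + 249.8²) = 251.9 Ω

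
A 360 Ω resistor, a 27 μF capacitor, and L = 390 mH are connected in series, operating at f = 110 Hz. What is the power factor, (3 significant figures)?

ω = 2πf = 691.2 rad/s
X_L = ωL = 270 Ω
X_C = 1/(ωC) = 53.6 Ω
Net reactance X = X_L − X_C = 216 Ω
Z = 360 + j216 Ω
|Z| = √(360² + 216²) = 420 Ω
∠Z = arctan(216/360) = 31.0°
cos φ = cos(31.0°) = 0.858

0.858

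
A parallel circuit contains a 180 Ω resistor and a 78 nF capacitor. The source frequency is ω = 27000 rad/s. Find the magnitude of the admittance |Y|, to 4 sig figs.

5.941 mS

X_C = 1/(ωC) = 474.8 Ω
Parallel: admittances add. Y = 1/R + jωC
Y = (0.005556 + j0.002106) S
|Y| = 0.005941 S → |Z| = 1/|Y| = 168.3 Ω, ∠Z = −∠Y = -20.76°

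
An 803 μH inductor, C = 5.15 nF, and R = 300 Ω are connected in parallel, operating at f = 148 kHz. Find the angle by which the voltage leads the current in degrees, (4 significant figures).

ω = 2πf = 929900 rad/s
X_L = ωL = 746.7 Ω
X_C = 1/(ωC) = 208.8 Ω
Parallel: admittances add. Y = 1/R + 1/(jωL) + jωC
Y = (0.003333 + j0.003450) S
|Y| = 0.004797 S → |Z| = 1/|Y| = 208.5 Ω, ∠Z = −∠Y = -45.98°

-45.98°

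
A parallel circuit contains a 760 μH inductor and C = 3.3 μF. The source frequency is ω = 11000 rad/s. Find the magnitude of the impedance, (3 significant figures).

12.0 Ω

X_L = ωL = 8.36 Ω
X_C = 1/(ωC) = 27.5 Ω
Parallel: admittances add. Y = 1/(jωL) + jωC
Y = (0 − j0.0833) S
|Y| = 0.0833 S → |Z| = 1/|Y| = 12.0 Ω, ∠Z = −∠Y = 90.0°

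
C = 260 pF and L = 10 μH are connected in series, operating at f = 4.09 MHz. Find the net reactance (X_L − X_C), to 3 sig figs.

107 Ω

ω = 2πf = 2.57e+07 rad/s
X_L = ωL = 257 Ω
X_C = 1/(ωC) = 150 Ω
X = 257 − 150 = 107 Ω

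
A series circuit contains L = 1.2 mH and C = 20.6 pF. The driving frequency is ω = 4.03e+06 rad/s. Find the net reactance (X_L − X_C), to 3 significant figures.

-7210 Ω

X_L = ωL = 4840 Ω
X_C = 1/(ωC) = 12000 Ω
X = 4840 − 12000 = -7210 Ω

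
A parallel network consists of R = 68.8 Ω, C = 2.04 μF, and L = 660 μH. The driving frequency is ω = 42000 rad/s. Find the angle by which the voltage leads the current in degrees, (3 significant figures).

-73.7°

X_L = ωL = 27.7 Ω
X_C = 1/(ωC) = 11.7 Ω
Parallel: admittances add. Y = 1/R + 1/(jωL) + jωC
Y = (0.0145 + j0.0496) S
|Y| = 0.0517 S → |Z| = 1/|Y| = 19.3 Ω, ∠Z = −∠Y = -73.7°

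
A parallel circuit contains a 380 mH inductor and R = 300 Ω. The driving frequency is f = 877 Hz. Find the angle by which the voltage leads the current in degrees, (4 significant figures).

ω = 2πf = 5510 rad/s
X_L = ωL = 2094 Ω
Parallel: admittances add. Y = 1/R + 1/(jωL)
Y = (0.003333 − j0.0004776) S
|Y| = 0.003367 S → |Z| = 1/|Y| = 297.0 Ω, ∠Z = −∠Y = 8.153°

8.153°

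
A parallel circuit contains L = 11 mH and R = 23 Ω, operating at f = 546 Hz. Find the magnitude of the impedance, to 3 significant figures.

19.6 Ω

ω = 2πf = 3431 rad/s
X_L = ωL = 37.7 Ω
Parallel: admittances add. Y = 1/R + 1/(jωL)
Y = (0.0435 − j0.0265) S
|Y| = 0.0509 S → |Z| = 1/|Y| = 19.6 Ω, ∠Z = −∠Y = 31.4°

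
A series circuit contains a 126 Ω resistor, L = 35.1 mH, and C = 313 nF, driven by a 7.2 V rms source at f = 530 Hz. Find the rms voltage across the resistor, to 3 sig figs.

1.06 V

ω = 2πf = 3330 rad/s
X_L = ωL = 117 Ω
X_C = 1/(ωC) = 959 Ω
Net reactance X = X_L − X_C = -843 Ω
Z = 126 − j843 Ω
|Z| = √(126² + 843²) = 852 Ω
I = V/|Z| = 8.45 mA
V_R = I·|Z_R| = 0.00845 × 126 = 1.06 V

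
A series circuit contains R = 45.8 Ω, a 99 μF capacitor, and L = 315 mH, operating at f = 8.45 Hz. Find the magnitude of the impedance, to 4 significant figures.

ω = 2πf = 53.09 rad/s
X_L = ωL = 16.72 Ω
X_C = 1/(ωC) = 190.3 Ω
Net reactance X = X_L − X_C = -173.5 Ω
Z = 45.80 − j173.5 Ω
|Z| = √(45.80² + 173.5²) = 179.5 Ω

179.5 Ω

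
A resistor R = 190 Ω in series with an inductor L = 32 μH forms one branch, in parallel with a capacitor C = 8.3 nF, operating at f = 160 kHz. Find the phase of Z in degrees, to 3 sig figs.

-55.6°

ω = 2πf = 1.005e+06 rad/s
X_L = ωL = 32.2 Ω
X_C = 1/(ωC) = 120 Ω
Branch 1 (R+jX_L): Z₁ = 190 + j32.2 Ω, |Z₁| = 193 Ω
Branch 2 (−jX_C): Z₂ = −j120 Ω
Parallel: Z = Z₁Z₂/(Z₁+Z₂), |Z| = 110 Ω, ∠Z = -55.6°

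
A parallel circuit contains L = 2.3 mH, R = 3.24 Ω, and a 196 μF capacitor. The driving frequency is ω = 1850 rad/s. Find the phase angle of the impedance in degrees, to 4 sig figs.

-22.46°

X_L = ωL = 4.255 Ω
X_C = 1/(ωC) = 2.758 Ω
Parallel: admittances add. Y = 1/R + 1/(jωL) + jωC
Y = (0.3086 + j0.1276) S
|Y| = 0.3340 S → |Z| = 1/|Y| = 2.994 Ω, ∠Z = −∠Y = -22.46°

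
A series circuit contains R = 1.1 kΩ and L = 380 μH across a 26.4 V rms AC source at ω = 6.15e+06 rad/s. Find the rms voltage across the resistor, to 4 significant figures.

11.24 V

X_L = ωL = 2337 Ω
Z = 1100 + j2337 Ω
|Z| = √(1100² + 2337²) = 2583 Ω
I = V/|Z| = 10.22 mA
V_R = I·|Z_R| = 0.01022 × 1100 = 11.24 V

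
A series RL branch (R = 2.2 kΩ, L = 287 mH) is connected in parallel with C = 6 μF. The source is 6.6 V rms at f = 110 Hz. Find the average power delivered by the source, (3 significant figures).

ω = 2πf = 691.2 rad/s
X_L = ωL = 198 Ω
X_C = 1/(ωC) = 241 Ω
Branch 1 (R+jX_L): Z₁ = 2200 + j198 Ω, |Z₁| = 2210 Ω
Branch 2 (−jX_C): Z₂ = −j241 Ω
Parallel: Z = Z₁Z₂/(Z₁+Z₂), |Z| = 242 Ω, ∠Z = -83.7°
I = V/|Z| = 27.3 mA
P = VI cos φ = 6.6 × 0.0273 × cos(-83.7°) = 19.6 mW

19.6 mW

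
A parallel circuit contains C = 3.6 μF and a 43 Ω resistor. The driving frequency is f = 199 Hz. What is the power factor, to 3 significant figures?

ω = 2πf = 1250 rad/s
X_C = 1/(ωC) = 222 Ω
Parallel: admittances add. Y = 1/R + jωC
Y = (0.0233 + j0.00450) S
|Y| = 0.0237 S → |Z| = 1/|Y| = 42.2 Ω, ∠Z = −∠Y = -11.0°
cos φ = cos(-11.0°) = 0.982

0.982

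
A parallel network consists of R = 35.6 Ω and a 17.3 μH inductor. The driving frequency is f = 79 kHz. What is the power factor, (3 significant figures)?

0.234

ω = 2πf = 496400 rad/s
X_L = ωL = 8.59 Ω
Parallel: admittances add. Y = 1/R + 1/(jωL)
Y = (0.0281 − j0.116) S
|Y| = 0.120 S → |Z| = 1/|Y| = 8.35 Ω, ∠Z = −∠Y = 76.4°
cos φ = cos(76.4°) = 0.234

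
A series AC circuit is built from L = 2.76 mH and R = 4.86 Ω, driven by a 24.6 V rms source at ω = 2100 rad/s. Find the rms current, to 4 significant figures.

3.252 A

X_L = ωL = 5.796 Ω
Z = 4.860 + j5.796 Ω
|Z| = √(4.860² + 5.796²) = 7.564 Ω
I = V/|Z| = 24.6/7.564 = 3.252 A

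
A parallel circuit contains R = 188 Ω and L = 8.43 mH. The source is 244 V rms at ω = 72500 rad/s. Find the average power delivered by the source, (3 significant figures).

317 W

X_L = ωL = 611 Ω
Parallel: admittances add. Y = 1/R + 1/(jωL)
Y = (0.00532 − j0.00164) S
|Y| = 0.00557 S → |Z| = 1/|Y| = 180 Ω, ∠Z = −∠Y = 17.1°
I = V/|Z| = 1.36 A
P = VI cos φ = 244 × 1.36 × cos(17.1°) = 317 W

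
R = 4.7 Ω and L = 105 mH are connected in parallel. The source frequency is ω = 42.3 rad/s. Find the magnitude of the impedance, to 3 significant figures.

3.23 Ω

X_L = ωL = 4.44 Ω
Parallel: admittances add. Y = 1/R + 1/(jωL)
Y = (0.213 − j0.225) S
|Y| = 0.310 S → |Z| = 1/|Y| = 3.23 Ω, ∠Z = −∠Y = 46.6°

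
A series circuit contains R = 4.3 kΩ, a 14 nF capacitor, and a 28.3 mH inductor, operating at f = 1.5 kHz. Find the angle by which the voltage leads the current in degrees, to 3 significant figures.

-59.5°

ω = 2πf = 9425 rad/s
X_L = ωL = 267 Ω
X_C = 1/(ωC) = 7580 Ω
Net reactance X = X_L − X_C = -7310 Ω
Z = 4300 − j7310 Ω
|Z| = √(4300² + 7310²) = 8480 Ω
∠Z = arctan(-7310/4300) = -59.5°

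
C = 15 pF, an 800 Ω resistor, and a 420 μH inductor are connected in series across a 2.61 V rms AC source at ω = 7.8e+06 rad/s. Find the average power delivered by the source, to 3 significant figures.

192 μW

X_L = ωL = 3280 Ω
X_C = 1/(ωC) = 8550 Ω
Net reactance X = X_L − X_C = -5270 Ω
Z = 800 − j5270 Ω
|Z| = √(800² + 5270²) = 5330 Ω
∠Z = arctan(-5270/800) = -81.4°
I = V/|Z| = 490 μA
P = VI cos φ = 2.61 × 0.000490 × cos(-81.4°) = 192 μW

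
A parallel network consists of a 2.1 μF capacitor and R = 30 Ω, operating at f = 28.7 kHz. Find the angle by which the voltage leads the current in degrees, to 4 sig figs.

-84.97°

ω = 2πf = 180300 rad/s
X_C = 1/(ωC) = 2.641 Ω
Parallel: admittances add. Y = 1/R + jωC
Y = (0.03333 + j0.3787) S
|Y| = 0.3802 S → |Z| = 1/|Y| = 2.631 Ω, ∠Z = −∠Y = -84.97°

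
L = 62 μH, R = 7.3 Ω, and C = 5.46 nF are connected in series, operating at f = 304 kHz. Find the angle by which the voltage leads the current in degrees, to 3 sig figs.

ω = 2πf = 1.91e+06 rad/s
X_L = ωL = 118 Ω
X_C = 1/(ωC) = 95.9 Ω
Net reactance X = X_L − X_C = 22.5 Ω
Z = 7.30 + j22.5 Ω
|Z| = √(7.30² + 22.5²) = 23.7 Ω
∠Z = arctan(22.5/7.30) = 72.1°

72.1°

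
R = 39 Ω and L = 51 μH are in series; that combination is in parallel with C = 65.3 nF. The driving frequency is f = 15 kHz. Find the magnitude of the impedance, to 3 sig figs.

39.3 Ω

ω = 2πf = 94250 rad/s
X_L = ωL = 4.81 Ω
X_C = 1/(ωC) = 162 Ω
Branch 1 (R+jX_L): Z₁ = 39.0 + j4.81 Ω, |Z₁| = 39.3 Ω
Branch 2 (−jX_C): Z₂ = −j162 Ω
Parallel: Z = Z₁Z₂/(Z₁+Z₂), |Z| = 39.3 Ω, ∠Z = -6.87°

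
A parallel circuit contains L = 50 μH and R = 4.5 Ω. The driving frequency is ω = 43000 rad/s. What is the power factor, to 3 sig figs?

0.431

X_L = ωL = 2.15 Ω
Parallel: admittances add. Y = 1/R + 1/(jωL)
Y = (0.222 − j0.465) S
|Y| = 0.515 S → |Z| = 1/|Y| = 1.94 Ω, ∠Z = −∠Y = 64.5°
cos φ = cos(64.5°) = 0.431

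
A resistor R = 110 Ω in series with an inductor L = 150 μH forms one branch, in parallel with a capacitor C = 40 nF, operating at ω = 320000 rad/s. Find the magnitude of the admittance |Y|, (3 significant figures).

12.2 mS

X_L = ωL = 48.0 Ω
X_C = 1/(ωC) = 78.1 Ω
Branch 1 (R+jX_L): Z₁ = 110 + j48.0 Ω, |Z₁| = 120 Ω
Branch 2 (−jX_C): Z₂ = −j78.1 Ω
Parallel: Z = Z₁Z₂/(Z₁+Z₂), |Z| = 82.2 Ω, ∠Z = -51.1°
|Y| = 1/|Z| = 12.2 mS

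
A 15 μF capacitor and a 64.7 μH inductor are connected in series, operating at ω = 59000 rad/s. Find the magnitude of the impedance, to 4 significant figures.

2.687 Ω

X_L = ωL = 3.817 Ω
X_C = 1/(ωC) = 1.130 Ω
Net reactance X = X_L − X_C = 2.687 Ω
Z = j2.687 Ω
|Z| = √(0² + 2.687²) = 2.687 Ω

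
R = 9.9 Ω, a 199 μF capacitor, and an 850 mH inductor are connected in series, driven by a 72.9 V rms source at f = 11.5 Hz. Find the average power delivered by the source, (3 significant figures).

ω = 2πf = 72.26 rad/s
X_L = ωL = 61.4 Ω
X_C = 1/(ωC) = 69.5 Ω
Net reactance X = X_L − X_C = -8.13 Ω
Z = 9.90 − j8.13 Ω
|Z| = √(9.90² + 8.13²) = 12.8 Ω
∠Z = arctan(-8.13/9.90) = -39.4°
I = V/|Z| = 5.69 A
P = VI cos φ = 72.9 × 5.69 × cos(-39.4°) = 321 W

321 W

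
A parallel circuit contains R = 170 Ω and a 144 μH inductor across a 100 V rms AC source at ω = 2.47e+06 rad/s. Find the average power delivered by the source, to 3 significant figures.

58.8 W

X_L = ωL = 356 Ω
Parallel: admittances add. Y = 1/R + 1/(jωL)
Y = (0.00588 − j0.00281) S
|Y| = 0.00652 S → |Z| = 1/|Y| = 153 Ω, ∠Z = −∠Y = 25.5°
I = V/|Z| = 652 mA
P = VI cos φ = 100 × 0.652 × cos(25.5°) = 58.8 W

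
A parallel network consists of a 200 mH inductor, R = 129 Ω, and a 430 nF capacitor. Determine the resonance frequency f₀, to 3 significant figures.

543 Hz

ω₀ = 1/√(LC) = 1/√(0.2 × 4.3e-07) = 3410 rad/s
f₀ = ω₀/(2π) = 543 Hz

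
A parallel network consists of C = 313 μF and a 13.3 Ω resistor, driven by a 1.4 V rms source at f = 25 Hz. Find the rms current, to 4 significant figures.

125.8 mA

ω = 2πf = 157.1 rad/s
X_C = 1/(ωC) = 20.34 Ω
Parallel: admittances add. Y = 1/R + jωC
Y = (0.07519 + j0.04917) S
|Y| = 0.08984 S → |Z| = 1/|Y| = 11.13 Ω, ∠Z = −∠Y = -33.18°
I = V/|Z| = 1.4/11.13 = 125.8 mA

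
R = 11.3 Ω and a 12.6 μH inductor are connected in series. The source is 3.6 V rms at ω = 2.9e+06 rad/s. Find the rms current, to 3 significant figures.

X_L = ωL = 36.5 Ω
Z = 11.3 + j36.5 Ω
|Z| = √(11.3² + 36.5²) = 38.2 Ω
I = V/|Z| = 3.6/38.2 = 94.1 mA

94.1 mA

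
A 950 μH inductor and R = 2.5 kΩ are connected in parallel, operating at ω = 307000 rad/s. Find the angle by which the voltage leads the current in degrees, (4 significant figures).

83.35°

X_L = ωL = 291.6 Ω
Parallel: admittances add. Y = 1/R + 1/(jωL)
Y = (0.0004000 − j0.003429) S
|Y| = 0.003452 S → |Z| = 1/|Y| = 289.7 Ω, ∠Z = −∠Y = 83.35°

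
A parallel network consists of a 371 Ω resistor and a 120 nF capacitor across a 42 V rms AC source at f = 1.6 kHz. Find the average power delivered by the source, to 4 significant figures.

4.755 W

ω = 2πf = 10050 rad/s
X_C = 1/(ωC) = 828.9 Ω
Parallel: admittances add. Y = 1/R + jωC
Y = (0.002695 + j0.001206) S
|Y| = 0.002953 S → |Z| = 1/|Y| = 338.6 Ω, ∠Z = −∠Y = -24.11°
I = V/|Z| = 124.0 mA
P = VI cos φ = 42 × 0.1240 × cos(-24.11°) = 4.755 W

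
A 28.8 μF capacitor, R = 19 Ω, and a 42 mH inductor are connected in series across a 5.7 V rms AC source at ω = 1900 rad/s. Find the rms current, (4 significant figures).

X_L = ωL = 79.80 Ω
X_C = 1/(ωC) = 18.27 Ω
Net reactance X = X_L − X_C = 61.53 Ω
Z = 19.00 + j61.53 Ω
|Z| = √(19.00² + 61.53²) = 64.39 Ω
I = V/|Z| = 5.7/64.39 = 88.52 mA

88.52 mA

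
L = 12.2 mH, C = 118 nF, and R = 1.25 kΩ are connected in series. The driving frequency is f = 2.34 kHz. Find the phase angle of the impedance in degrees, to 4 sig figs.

ω = 2πf = 14700 rad/s
X_L = ωL = 179.4 Ω
X_C = 1/(ωC) = 576.4 Ω
Net reactance X = X_L − X_C = -397.0 Ω
Z = 1250 − j397.0 Ω
|Z| = √(1250² + 397.0²) = 1312 Ω
∠Z = arctan(-397.0/1250) = -17.62°

-17.62°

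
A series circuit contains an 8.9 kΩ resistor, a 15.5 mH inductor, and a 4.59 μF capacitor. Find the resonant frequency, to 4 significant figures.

ω₀ = 1/√(LC) = 1/√(0.0155 × 4.59e-06) = 3749 rad/s
f₀ = ω₀/(2π) = 596.7 Hz

596.7 Hz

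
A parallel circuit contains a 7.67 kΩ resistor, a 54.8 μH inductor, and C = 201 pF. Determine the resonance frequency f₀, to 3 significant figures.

1.52 MHz

ω₀ = 1/√(LC) = 1/√(5.48e-05 × 2.01e-10) = 9.528e+06 rad/s
f₀ = ω₀/(2π) = 1.52 MHz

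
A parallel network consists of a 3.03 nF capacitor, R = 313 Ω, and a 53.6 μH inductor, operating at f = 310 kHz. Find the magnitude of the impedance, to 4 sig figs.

ω = 2πf = 1.948e+06 rad/s
X_L = ωL = 104.4 Ω
X_C = 1/(ωC) = 169.4 Ω
Parallel: admittances add. Y = 1/R + 1/(jωL) + jωC
Y = (0.003195 − j0.003677) S
|Y| = 0.004871 S → |Z| = 1/|Y| = 205.3 Ω, ∠Z = −∠Y = 49.01°

205.3 Ω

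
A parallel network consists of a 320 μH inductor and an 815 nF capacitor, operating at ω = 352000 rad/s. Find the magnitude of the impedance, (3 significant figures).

3.60 Ω

X_L = ωL = 113 Ω
X_C = 1/(ωC) = 3.49 Ω
Parallel: admittances add. Y = 1/(jωL) + jωC
Y = (0 + j0.278) S
|Y| = 0.278 S → |Z| = 1/|Y| = 3.60 Ω, ∠Z = −∠Y = -90.0°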